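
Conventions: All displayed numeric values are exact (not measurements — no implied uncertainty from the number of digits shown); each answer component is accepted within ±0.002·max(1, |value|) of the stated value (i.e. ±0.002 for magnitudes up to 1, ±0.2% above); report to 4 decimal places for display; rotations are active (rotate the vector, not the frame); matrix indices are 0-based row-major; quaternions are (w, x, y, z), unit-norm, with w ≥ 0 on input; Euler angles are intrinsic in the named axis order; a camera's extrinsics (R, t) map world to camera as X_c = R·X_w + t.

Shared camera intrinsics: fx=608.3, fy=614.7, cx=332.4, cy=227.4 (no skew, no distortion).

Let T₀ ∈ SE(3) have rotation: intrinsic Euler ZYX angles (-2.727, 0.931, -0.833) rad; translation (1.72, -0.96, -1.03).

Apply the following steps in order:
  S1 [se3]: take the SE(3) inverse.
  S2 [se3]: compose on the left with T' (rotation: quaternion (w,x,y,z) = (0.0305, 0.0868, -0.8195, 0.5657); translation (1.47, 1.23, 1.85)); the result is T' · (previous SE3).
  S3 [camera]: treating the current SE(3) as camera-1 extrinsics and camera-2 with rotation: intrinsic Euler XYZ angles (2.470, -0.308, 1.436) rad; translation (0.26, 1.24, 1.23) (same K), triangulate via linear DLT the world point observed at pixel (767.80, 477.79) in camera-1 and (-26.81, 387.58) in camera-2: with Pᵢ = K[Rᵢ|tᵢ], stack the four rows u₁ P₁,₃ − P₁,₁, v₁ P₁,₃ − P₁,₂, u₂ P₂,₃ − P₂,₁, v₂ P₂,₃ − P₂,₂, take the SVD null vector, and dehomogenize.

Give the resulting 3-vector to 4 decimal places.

after S1 (invert_se3): R=[-0.5465 -0.2405 -0.8022; 0.8143 -0.3766 -0.4418; -0.1958 -0.8946 0.4016], t=(-0.1173, -2.2171, -0.1084)
after S2 (compose_se3): R=[0.3838 0.2599 0.8861; 0.5224 0.7302 -0.4404; -0.7615 0.6319 0.1445], t=(1.9719, 0.5789, 3.9152)
after S3 (triangulate): (0.7625, 1.3113, 0.4785)

result = (0.7625, 1.3113, 0.4785)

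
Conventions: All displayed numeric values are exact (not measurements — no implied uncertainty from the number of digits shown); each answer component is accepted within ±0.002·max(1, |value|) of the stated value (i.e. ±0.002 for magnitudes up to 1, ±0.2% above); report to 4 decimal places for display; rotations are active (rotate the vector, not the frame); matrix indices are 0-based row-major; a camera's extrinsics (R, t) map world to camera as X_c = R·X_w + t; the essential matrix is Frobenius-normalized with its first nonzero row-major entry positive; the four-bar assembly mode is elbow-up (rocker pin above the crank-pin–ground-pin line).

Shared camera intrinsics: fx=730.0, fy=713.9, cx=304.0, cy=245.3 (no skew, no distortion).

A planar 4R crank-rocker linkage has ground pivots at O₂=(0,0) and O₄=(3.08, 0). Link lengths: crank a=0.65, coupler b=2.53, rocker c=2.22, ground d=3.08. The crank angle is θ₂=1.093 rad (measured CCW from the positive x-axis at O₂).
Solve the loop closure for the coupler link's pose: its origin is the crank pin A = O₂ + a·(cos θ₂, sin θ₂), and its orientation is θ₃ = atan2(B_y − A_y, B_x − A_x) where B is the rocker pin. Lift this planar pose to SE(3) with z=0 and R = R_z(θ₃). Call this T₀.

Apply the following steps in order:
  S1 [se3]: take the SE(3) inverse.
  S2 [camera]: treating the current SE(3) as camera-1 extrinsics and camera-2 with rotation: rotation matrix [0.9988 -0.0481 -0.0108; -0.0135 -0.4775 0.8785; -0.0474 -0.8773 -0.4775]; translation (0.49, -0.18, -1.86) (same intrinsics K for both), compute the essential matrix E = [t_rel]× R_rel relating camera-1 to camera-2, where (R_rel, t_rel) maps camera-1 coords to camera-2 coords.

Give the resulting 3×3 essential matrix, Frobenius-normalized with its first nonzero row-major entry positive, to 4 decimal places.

source (fourbar_fk): coupler pose = R=[0.8019 -0.5974 0.0000; 0.5974 0.8019 0.0000; 0.0000 0.0000 1.0000], t=(0.2989, 0.5772, 0.0000)
after S1 (invert_se3): R=[0.8019 0.5974 0.0000; -0.5974 0.8019 0.0000; 0.0000 0.0000 1.0000], t=(-0.5845, -0.2843, 0.0000)
after S2 (essential): [0.1242 0.1619 -0.6431; 0.3925 -0.5638 -0.1082; -0.0361 0.1606 -0.1846]

matrix = [0.1242 0.1619 -0.6431; 0.3925 -0.5638 -0.1082; -0.0361 0.1606 -0.1846]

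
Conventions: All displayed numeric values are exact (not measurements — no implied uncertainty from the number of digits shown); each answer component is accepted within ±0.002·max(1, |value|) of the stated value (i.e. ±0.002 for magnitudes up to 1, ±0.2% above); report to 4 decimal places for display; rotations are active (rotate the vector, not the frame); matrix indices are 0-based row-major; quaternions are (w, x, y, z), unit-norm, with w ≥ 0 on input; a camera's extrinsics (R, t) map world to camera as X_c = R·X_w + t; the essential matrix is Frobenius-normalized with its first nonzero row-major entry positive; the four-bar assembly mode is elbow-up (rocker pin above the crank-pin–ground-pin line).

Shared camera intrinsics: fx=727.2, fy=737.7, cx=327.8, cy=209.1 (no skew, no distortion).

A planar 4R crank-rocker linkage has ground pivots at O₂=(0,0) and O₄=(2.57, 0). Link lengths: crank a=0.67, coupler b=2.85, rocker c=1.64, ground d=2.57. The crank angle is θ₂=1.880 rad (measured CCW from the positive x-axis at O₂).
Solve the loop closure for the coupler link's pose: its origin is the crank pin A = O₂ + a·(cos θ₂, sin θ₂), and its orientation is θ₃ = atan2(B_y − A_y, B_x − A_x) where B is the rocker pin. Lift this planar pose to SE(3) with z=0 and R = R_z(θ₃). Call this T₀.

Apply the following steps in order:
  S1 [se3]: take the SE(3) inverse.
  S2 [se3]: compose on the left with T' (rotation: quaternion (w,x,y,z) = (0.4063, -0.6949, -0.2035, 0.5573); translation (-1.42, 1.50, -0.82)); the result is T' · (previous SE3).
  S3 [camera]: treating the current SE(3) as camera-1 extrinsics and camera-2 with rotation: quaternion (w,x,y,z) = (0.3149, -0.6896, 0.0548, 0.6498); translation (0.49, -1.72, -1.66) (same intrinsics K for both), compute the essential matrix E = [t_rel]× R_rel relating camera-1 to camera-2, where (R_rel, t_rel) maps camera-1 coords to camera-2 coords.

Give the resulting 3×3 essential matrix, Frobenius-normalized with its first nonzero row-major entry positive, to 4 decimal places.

source (fourbar_fk): coupler pose = R=[0.9366 -0.3503 0.0000; 0.3503 0.9366 0.0000; 0.0000 0.0000 1.0000], t=(-0.2039, 0.6382, 0.0000)
after S1 (invert_se3): R=[0.9366 0.3503 0.0000; -0.3503 0.9366 0.0000; 0.0000 0.0000 1.0000], t=(-0.0326, -0.6692, 0.0000)
after S2 (compose_se3): R=[0.3368 -0.0556 -0.9399; 0.8947 -0.2921 0.3379; -0.2933 -0.9548 -0.0486], t=(-1.3159, 1.8688, -0.2704)
after S3 (essential): [0.1682 0.5138 -0.3060; 0.0133 0.2423 -0.2602; 0.4346 0.2273 0.4969]

matrix = [0.1682 0.5138 -0.3060; 0.0133 0.2423 -0.2602; 0.4346 0.2273 0.4969]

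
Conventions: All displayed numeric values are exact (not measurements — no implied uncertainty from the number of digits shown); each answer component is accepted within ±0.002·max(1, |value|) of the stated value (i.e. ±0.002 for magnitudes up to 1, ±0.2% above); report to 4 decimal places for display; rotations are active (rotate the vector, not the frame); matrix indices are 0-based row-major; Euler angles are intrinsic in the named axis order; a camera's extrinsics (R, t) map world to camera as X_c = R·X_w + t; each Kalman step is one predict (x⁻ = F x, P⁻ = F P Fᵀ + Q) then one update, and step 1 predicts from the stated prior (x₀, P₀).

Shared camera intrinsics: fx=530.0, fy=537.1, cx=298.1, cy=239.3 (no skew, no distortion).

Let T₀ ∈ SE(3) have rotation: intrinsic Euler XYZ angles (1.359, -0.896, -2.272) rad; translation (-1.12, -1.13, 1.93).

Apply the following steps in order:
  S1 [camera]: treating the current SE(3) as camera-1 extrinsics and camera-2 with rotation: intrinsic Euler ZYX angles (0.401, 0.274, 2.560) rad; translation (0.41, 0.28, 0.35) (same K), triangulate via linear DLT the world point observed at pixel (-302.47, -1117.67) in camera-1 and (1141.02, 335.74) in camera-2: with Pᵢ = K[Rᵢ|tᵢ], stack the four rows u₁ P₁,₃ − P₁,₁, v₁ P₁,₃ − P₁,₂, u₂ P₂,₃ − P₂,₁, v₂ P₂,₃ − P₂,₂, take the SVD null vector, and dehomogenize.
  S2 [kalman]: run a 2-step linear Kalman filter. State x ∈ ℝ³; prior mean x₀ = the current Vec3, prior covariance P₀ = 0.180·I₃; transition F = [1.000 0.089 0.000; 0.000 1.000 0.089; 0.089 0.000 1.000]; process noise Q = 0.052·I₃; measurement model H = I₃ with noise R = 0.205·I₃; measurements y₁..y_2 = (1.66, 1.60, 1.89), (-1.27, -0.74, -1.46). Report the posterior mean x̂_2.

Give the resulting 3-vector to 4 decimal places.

after S1 (triangulate): (0.9574, 1.0794, -0.5490)
after S2 (kf_track): (0.2156, 0.3847, -0.2201)

result = (0.2156, 0.3847, -0.2201)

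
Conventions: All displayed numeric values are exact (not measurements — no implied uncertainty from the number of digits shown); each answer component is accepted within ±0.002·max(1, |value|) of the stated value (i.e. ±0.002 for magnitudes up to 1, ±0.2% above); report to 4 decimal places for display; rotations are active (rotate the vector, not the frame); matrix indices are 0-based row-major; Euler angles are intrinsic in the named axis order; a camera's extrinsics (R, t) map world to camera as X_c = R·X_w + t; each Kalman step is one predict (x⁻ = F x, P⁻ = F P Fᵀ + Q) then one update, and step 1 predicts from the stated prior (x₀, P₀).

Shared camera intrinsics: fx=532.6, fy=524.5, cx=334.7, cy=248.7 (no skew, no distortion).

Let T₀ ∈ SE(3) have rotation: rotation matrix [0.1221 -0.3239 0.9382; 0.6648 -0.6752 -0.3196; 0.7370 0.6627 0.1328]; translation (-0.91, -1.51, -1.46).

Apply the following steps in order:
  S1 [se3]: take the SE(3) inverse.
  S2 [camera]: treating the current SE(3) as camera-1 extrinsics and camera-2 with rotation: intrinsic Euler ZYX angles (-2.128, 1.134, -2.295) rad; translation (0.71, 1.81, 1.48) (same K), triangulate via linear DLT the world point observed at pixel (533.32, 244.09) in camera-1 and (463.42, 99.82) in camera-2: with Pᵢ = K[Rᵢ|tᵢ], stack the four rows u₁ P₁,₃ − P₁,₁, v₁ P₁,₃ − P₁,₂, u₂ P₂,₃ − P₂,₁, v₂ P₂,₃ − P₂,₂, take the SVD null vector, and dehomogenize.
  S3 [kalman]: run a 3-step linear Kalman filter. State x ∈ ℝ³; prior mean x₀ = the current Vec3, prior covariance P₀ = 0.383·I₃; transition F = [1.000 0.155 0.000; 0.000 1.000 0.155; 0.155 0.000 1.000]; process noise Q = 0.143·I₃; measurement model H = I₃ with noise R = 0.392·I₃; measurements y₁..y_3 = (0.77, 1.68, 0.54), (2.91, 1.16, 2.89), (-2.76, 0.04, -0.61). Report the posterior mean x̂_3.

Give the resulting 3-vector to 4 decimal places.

result = (-0.2123, 0.3815, 0.6205)

after S1 (invert_se3): R=[0.1221 0.6648 0.7370; -0.3239 -0.6752 0.6627; 0.9382 -0.3196 0.1328], t=(2.1909, -0.3467, 0.5651)
after S2 (triangulate): (1.3361, -1.6597, -0.5451)
after S3 (kf_track): (-0.2123, 0.3815, 0.6205)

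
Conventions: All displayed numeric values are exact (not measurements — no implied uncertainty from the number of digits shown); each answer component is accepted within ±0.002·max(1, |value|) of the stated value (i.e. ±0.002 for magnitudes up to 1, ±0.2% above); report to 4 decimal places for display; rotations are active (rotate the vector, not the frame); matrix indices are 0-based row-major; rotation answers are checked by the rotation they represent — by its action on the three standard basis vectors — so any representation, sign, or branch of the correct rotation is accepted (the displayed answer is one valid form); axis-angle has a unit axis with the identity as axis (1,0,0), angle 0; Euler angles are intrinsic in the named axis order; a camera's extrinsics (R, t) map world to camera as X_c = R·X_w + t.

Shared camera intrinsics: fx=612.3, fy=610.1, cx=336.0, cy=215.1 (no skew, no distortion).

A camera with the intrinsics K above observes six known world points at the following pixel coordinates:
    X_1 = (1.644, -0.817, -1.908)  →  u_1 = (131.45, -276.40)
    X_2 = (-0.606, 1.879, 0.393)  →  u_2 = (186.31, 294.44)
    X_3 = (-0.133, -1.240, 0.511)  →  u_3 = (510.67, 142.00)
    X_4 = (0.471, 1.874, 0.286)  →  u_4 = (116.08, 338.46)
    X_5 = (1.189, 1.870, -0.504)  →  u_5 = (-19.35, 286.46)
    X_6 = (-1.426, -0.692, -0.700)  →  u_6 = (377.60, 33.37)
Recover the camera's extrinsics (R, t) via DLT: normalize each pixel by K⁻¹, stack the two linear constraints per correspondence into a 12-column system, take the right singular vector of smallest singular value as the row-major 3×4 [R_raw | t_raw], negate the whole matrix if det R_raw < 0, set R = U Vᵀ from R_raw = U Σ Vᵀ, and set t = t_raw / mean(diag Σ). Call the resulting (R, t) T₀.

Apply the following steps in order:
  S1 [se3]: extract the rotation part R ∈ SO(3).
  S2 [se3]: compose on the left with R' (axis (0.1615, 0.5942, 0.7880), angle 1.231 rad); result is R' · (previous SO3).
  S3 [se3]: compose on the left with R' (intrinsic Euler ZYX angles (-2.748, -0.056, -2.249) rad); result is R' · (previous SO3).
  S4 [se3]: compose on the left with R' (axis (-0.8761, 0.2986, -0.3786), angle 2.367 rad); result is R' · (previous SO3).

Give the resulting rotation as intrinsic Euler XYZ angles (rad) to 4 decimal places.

rotation (euler_xyz) = (1.4633, -0.7994, -0.4924)

source (pnp_recover): camera pose = R=[-0.2019 -0.8297 0.5205; 0.2659 0.4650 0.8444; -0.9426 0.3089 0.1267], t=(-0.1300, -0.3200, 4.3700)
after S1 (rot_of_se3): [-0.2019 -0.8297 0.5205; 0.2659 0.4650 0.8444; -0.9426 0.3089 0.1267]
after S2 (compose_so3): [-0.8593 -0.4074 -0.3091; -0.1625 -0.3556 0.9204; -0.4849 0.8412 0.2394]
after S3 (compose_so3): [0.7089 0.6995 0.0903; 0.5929 -0.6604 0.4609; 0.3820 -0.2732 -0.8829]
after S4 (compose_so3): [0.6143 0.3296 -0.7169; -0.6788 -0.2424 -0.6931; -0.4022 0.9125 0.0748]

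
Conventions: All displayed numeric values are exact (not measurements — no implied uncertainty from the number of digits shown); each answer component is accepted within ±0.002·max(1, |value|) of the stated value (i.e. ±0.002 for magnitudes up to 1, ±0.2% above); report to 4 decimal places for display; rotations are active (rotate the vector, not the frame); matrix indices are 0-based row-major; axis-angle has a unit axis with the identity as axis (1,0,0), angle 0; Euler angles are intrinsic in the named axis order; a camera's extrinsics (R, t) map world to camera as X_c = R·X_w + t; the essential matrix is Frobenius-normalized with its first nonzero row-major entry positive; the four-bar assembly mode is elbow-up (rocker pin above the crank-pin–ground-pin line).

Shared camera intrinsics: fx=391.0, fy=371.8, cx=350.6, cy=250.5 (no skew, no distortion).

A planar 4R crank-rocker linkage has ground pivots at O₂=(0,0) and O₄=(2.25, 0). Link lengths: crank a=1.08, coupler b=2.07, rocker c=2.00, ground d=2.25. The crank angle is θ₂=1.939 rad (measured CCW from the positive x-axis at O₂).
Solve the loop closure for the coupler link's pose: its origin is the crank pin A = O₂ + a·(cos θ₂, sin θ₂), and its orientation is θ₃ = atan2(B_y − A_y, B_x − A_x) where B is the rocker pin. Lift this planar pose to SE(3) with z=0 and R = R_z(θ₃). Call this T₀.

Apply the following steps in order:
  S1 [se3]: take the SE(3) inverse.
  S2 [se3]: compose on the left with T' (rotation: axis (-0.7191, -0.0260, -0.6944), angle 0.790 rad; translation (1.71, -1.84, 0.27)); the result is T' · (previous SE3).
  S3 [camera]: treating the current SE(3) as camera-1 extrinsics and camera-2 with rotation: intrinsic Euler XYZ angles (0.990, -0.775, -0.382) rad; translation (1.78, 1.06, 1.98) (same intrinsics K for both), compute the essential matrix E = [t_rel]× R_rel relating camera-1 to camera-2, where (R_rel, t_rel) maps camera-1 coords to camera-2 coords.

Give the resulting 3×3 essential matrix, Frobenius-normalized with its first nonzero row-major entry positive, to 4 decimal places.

matrix = [0.5653 0.1434 0.3965; 0.2733 -0.3013 -0.2096; -0.2590 0.3738 0.2941]

source (fourbar_fk): coupler pose = R=[0.9126 -0.4090 0.0000; 0.4090 0.9126 0.0000; 0.0000 0.0000 1.0000], t=(-0.3887, 1.0076, 0.0000)
after S1 (invert_se3): R=[0.9126 0.4090 0.0000; -0.4090 0.9126 0.0000; 0.0000 0.0000 1.0000], t=(-0.0573, -1.0785, 0.0000)
after S2 (compose_se3): R=[0.5781 0.8057 0.1294; -0.7330 0.4430 0.5162; 0.3585 -0.3932 0.8467], t=(1.1229, -2.5713, 0.8056)
after S3 (essential): [0.5653 0.1434 0.3965; 0.2733 -0.3013 -0.2096; -0.2590 0.3738 0.2941]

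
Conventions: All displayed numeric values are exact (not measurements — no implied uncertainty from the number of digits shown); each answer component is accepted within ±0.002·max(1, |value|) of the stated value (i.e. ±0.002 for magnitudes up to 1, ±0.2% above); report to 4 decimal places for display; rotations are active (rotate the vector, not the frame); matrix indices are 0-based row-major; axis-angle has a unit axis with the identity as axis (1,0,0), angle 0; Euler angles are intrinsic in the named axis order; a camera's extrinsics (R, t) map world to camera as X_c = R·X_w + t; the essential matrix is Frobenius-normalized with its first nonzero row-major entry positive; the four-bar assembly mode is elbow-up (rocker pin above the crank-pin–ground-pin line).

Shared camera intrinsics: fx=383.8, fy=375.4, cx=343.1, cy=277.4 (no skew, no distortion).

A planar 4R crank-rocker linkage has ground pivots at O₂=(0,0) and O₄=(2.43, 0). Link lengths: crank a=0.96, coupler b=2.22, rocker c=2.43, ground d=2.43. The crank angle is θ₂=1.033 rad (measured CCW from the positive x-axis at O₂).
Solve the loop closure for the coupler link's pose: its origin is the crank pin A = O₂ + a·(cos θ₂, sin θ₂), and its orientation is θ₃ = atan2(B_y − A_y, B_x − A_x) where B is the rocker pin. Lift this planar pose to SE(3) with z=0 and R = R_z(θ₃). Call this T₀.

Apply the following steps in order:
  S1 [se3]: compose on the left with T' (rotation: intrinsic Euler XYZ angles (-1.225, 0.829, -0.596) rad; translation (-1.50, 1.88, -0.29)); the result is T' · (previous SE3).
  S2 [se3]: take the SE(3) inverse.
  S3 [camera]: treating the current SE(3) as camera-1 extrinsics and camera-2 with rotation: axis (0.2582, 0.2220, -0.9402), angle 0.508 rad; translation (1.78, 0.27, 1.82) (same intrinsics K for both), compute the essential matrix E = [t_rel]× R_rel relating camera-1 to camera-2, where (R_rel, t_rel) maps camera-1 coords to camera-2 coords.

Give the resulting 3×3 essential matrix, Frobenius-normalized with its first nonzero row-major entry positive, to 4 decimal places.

source (fourbar_fk): coupler pose = R=[0.7041 -0.7101 0.0000; 0.7101 0.7041 0.0000; 0.0000 0.0000 1.0000], t=(0.4918, 0.8245, 0.0000)
after S1 (compose_se3): R=[0.6630 -0.1300 0.7373; -0.6154 0.4661 0.6356; -0.4262 -0.8751 0.2290], t=(-0.9124, 1.4144, -0.8896)
after S2 (invert_se3): R=[0.6630 -0.6154 -0.4262; -0.1300 0.4661 -0.8751; 0.7373 0.6356 0.2290], t=(1.0962, -1.5563, -0.0227)
after S3 (essential): [0.0600 0.5875 -0.0374; -0.3015 -0.3192 -0.2165; 0.4358 -0.2155 0.4169]

matrix = [0.0600 0.5875 -0.0374; -0.3015 -0.3192 -0.2165; 0.4358 -0.2155 0.4169]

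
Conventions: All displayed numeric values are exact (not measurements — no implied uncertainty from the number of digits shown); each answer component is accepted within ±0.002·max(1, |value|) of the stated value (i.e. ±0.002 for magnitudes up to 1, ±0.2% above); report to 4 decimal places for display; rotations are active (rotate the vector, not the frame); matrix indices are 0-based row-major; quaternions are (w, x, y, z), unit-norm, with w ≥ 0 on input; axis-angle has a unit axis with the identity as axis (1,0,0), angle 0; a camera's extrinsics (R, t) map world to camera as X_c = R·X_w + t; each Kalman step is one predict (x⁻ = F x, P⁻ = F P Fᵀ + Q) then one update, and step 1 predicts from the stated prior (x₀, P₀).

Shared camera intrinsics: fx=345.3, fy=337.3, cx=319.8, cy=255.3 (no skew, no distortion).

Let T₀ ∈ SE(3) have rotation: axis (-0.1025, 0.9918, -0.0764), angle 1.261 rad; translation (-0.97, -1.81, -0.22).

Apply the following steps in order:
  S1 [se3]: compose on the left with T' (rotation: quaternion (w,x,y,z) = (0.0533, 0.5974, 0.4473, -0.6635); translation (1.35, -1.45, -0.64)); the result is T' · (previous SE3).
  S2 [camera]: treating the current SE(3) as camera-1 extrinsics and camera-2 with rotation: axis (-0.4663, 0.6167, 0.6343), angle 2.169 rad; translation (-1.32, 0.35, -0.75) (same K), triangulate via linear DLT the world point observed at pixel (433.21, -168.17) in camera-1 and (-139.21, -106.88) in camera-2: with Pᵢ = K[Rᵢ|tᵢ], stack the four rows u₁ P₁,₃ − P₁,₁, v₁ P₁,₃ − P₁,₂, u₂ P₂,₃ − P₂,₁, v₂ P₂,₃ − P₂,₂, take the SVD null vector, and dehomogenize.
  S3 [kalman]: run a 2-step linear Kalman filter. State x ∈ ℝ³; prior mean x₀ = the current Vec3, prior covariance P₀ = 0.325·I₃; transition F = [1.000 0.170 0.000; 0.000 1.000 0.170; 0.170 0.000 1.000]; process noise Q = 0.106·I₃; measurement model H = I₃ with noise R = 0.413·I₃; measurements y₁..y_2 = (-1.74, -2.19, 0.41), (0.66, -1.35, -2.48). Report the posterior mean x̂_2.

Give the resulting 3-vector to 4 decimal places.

result = (-0.8633, -1.1333, -1.5749)

after S1 (compose_se3): R=[0.5253 0.7097 -0.4695; 0.8472 -0.4877 0.2108; -0.0794 -0.5085 -0.8574], t=(0.6908, -0.6797, 1.1593)
after S2 (triangulate): (-1.8911, 0.5301, -1.4265)
after S3 (kf_track): (-0.8633, -1.1333, -1.5749)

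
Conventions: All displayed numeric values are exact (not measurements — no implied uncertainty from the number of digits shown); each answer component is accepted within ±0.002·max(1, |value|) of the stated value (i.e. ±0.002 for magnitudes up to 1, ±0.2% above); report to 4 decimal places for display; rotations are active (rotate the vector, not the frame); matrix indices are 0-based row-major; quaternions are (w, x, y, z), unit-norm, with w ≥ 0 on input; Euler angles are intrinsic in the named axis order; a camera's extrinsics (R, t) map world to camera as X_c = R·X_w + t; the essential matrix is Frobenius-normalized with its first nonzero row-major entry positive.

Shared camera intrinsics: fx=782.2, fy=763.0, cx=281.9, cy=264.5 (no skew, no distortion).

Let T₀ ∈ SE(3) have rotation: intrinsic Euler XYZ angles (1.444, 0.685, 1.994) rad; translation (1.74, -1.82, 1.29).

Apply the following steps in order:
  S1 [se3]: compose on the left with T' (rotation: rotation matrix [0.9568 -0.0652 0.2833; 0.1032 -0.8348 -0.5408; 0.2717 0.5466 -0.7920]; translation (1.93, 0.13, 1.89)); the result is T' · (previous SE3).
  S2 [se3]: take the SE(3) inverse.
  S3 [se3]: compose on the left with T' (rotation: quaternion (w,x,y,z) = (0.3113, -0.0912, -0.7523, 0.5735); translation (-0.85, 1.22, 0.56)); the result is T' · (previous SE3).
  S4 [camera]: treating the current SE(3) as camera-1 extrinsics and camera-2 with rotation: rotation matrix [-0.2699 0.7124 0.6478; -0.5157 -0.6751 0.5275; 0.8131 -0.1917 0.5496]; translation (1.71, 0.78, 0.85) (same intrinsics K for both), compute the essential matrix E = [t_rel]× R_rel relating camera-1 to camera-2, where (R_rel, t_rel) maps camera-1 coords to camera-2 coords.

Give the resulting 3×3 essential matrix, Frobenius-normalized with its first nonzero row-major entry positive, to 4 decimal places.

matrix = [0.5179 0.1830 0.2922; -0.1812 -0.0432 0.6349; -0.3846 -0.1268 0.1055]

after S1 (compose_se3): R=[-0.0295 -0.7296 0.6832; -0.4208 0.6290 0.6536; -0.9067 -0.2682 -0.3256], t=(4.0790, 1.1313, 0.3462)
after S2 (invert_se3): R=[-0.0295 -0.4208 -0.9067; -0.7296 0.6290 -0.2682; 0.6832 0.6536 -0.3256], t=(0.9103, 2.3574, -3.4135)
after S3 (compose_se3): R=[-0.2077 -0.1805 0.9614; -0.8028 -0.5300 -0.2730; 0.5588 -0.8286 -0.0348], t=(-0.1312, 5.1889, -0.7700)
after S4 (essential): [0.5179 0.1830 0.2922; -0.1812 -0.0432 0.6349; -0.3846 -0.1268 0.1055]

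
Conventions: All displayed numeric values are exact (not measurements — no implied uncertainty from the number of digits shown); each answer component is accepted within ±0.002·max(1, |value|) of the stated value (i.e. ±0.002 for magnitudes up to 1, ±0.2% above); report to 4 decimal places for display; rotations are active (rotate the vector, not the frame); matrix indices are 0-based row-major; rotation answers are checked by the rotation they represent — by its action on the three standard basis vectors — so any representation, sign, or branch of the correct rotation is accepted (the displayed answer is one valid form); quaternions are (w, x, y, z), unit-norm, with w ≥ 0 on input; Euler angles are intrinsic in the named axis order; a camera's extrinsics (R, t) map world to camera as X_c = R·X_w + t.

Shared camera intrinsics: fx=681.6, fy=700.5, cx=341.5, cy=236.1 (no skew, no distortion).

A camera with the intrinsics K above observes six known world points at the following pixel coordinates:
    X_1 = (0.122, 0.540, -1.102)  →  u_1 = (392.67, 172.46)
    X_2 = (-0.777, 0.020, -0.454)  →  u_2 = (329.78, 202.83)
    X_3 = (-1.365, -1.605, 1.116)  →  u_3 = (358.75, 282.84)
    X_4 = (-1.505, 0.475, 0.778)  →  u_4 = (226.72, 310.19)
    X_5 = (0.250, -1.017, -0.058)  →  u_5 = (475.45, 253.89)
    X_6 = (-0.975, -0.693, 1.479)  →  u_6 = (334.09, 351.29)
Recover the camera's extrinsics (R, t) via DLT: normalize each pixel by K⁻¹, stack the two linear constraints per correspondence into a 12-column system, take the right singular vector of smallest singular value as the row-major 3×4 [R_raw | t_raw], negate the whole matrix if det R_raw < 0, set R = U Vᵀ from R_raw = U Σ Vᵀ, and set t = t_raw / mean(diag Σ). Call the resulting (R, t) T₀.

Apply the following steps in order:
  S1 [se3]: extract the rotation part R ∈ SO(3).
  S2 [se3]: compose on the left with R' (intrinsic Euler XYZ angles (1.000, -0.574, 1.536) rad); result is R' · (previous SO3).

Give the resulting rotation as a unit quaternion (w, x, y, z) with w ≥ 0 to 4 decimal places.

rotation (quat) = (0.5445, -0.4634, -0.6096, 0.3423)

source (pnp_recover): camera pose = R=[0.7871 -0.6030 -0.1298; 0.3355 0.2419 0.9105; -0.5176 -0.7602 0.3927], t=(0.4600, 0.3800, 5.8806)
after S1 (rot_of_se3): [0.7871 -0.6030 -0.1298; 0.3355 0.2419 0.9105; -0.5176 -0.7602 0.3927]
after S2 (compose_so3): [0.0225 0.1922 -0.9811; 0.9377 0.3362 0.0874; 0.3466 -0.9220 -0.1726]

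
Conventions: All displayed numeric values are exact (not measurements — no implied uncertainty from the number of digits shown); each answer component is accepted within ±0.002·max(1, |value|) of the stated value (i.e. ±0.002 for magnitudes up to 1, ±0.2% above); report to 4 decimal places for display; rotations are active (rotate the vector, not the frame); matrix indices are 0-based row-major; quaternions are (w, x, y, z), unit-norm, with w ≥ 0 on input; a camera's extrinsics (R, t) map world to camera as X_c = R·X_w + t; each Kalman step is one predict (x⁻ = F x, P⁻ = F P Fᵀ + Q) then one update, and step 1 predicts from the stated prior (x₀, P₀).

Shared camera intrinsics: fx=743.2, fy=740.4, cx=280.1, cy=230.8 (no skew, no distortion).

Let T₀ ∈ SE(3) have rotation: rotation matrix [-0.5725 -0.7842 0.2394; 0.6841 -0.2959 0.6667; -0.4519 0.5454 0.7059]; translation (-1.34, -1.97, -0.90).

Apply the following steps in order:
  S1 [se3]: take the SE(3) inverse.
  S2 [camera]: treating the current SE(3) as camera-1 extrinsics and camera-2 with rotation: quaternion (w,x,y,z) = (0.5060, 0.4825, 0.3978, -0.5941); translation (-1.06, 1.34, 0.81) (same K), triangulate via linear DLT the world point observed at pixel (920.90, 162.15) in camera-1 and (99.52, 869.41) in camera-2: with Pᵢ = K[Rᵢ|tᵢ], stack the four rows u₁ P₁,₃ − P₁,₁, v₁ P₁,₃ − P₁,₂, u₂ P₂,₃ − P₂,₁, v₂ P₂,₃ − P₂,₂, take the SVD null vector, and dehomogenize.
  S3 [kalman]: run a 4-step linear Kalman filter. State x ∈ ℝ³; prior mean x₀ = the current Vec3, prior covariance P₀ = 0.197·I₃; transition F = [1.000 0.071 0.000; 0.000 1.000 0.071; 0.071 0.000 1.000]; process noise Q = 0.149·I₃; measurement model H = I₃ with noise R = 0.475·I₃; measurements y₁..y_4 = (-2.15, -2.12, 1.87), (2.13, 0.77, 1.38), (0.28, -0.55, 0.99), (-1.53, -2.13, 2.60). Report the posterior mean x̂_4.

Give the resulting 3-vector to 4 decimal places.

after S1 (invert_se3): R=[-0.5725 0.6841 -0.4519; -0.7842 -0.2959 0.5454; 0.2394 0.6667 0.7059], t=(0.1738, -1.1429, 2.2694)
after S2 (triangulate): (-1.6729, 0.3848, -0.4128)
after S3 (kf_track): (-0.6510, -0.9687, 1.5695)

result = (-0.6510, -0.9687, 1.5695)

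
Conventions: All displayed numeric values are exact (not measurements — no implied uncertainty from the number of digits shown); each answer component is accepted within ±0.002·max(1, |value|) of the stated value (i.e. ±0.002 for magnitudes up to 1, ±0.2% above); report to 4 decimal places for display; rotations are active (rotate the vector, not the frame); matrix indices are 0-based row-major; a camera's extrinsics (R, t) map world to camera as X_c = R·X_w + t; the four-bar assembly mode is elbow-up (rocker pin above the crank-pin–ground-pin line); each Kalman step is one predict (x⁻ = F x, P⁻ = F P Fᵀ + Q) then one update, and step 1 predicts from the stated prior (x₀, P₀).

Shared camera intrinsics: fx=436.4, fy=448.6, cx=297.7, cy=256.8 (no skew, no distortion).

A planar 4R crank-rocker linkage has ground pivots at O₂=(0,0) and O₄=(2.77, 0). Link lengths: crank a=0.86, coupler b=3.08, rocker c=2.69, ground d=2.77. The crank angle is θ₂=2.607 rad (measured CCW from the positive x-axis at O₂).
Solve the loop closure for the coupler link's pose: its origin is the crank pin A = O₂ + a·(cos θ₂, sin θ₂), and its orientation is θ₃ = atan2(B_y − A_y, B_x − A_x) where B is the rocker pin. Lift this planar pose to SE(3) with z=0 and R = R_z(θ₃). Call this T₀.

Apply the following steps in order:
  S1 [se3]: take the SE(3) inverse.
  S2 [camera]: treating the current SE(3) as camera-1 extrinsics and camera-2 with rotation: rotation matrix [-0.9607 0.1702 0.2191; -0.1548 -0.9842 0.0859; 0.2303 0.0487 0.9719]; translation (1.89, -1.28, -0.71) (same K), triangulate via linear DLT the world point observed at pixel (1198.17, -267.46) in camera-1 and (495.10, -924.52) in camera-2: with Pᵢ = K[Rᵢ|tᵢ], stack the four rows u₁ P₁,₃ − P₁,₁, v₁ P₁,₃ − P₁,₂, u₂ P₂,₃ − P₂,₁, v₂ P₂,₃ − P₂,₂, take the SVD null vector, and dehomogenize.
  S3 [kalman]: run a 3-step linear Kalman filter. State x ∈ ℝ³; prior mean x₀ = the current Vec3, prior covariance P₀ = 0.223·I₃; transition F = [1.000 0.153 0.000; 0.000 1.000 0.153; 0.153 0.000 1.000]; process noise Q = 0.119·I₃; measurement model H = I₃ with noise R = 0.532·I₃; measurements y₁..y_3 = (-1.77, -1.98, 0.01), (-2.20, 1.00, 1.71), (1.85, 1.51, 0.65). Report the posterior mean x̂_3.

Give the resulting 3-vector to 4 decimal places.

source (fourbar_fk): coupler pose = R=[0.7634 -0.6459 0.0000; 0.6459 0.7634 0.0000; 0.0000 0.0000 1.0000], t=(-0.7400, 0.4382, 0.0000)
after S1 (invert_se3): R=[0.7634 0.6459 0.0000; -0.6459 0.7634 0.0000; 0.0000 0.0000 1.0000], t=(0.2819, -0.8125, 0.0000)
after S2 (triangulate): (1.9680, 0.9503, 1.1622)
after S3 (kf_track): (0.4412, 0.9118, 1.0005)

result = (0.4412, 0.9118, 1.0005)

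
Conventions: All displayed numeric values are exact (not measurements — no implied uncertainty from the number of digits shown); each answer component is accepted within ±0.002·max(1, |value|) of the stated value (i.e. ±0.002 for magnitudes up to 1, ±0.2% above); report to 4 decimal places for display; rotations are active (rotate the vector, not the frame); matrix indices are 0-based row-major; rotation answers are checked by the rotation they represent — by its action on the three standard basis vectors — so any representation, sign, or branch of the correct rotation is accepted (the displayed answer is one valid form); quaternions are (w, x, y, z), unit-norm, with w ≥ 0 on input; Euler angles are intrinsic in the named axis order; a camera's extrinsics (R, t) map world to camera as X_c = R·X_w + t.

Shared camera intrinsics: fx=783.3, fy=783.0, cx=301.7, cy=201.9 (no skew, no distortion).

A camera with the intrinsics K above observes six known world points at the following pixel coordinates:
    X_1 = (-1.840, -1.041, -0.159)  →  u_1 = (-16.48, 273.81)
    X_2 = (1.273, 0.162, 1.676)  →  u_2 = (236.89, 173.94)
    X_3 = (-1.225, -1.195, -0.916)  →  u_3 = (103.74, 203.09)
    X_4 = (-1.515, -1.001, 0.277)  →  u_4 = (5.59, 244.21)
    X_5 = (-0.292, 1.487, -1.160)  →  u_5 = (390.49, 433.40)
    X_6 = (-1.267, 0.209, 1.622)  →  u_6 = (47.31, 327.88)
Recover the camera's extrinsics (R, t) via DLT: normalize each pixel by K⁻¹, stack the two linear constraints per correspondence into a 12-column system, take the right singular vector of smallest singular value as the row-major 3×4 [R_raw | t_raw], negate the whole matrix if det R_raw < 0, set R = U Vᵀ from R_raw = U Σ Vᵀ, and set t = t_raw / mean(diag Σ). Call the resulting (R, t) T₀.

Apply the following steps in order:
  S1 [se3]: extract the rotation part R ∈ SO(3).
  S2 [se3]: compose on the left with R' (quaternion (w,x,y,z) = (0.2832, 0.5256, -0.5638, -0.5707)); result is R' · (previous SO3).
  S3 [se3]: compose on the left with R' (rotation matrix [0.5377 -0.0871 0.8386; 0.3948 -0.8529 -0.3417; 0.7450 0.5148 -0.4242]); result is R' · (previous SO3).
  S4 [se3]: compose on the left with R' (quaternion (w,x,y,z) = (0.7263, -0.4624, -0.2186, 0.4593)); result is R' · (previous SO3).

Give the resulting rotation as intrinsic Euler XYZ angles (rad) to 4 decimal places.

rotation (euler_xyz) = (0.4250, 0.2287, -2.0385)

source (pnp_recover): camera pose = R=[0.6455 0.3990 -0.6513; -0.5467 0.8368 -0.0292; 0.5333 0.3750 0.7583], t=(-0.4901, 0.3100, 6.3906)
after S1 (rot_of_se3): [0.6455 0.3990 -0.6513; -0.5467 0.8368 -0.0292; 0.5333 0.3750 0.7583]
after S2 (compose_so3): [-0.5283 -0.6847 -0.5021; -0.2953 -0.4063 0.8647; -0.7961 0.6051 0.0125]
after S3 (compose_so3): [-0.9259 0.1747 -0.3348; 0.3153 -0.1305 -0.9400; -0.2079 -0.9759 0.0658]
after S4 (compose_so3): [-0.4391 0.8694 0.2267; -0.8553 -0.3273 -0.4016; -0.2749 -0.3702 0.8873]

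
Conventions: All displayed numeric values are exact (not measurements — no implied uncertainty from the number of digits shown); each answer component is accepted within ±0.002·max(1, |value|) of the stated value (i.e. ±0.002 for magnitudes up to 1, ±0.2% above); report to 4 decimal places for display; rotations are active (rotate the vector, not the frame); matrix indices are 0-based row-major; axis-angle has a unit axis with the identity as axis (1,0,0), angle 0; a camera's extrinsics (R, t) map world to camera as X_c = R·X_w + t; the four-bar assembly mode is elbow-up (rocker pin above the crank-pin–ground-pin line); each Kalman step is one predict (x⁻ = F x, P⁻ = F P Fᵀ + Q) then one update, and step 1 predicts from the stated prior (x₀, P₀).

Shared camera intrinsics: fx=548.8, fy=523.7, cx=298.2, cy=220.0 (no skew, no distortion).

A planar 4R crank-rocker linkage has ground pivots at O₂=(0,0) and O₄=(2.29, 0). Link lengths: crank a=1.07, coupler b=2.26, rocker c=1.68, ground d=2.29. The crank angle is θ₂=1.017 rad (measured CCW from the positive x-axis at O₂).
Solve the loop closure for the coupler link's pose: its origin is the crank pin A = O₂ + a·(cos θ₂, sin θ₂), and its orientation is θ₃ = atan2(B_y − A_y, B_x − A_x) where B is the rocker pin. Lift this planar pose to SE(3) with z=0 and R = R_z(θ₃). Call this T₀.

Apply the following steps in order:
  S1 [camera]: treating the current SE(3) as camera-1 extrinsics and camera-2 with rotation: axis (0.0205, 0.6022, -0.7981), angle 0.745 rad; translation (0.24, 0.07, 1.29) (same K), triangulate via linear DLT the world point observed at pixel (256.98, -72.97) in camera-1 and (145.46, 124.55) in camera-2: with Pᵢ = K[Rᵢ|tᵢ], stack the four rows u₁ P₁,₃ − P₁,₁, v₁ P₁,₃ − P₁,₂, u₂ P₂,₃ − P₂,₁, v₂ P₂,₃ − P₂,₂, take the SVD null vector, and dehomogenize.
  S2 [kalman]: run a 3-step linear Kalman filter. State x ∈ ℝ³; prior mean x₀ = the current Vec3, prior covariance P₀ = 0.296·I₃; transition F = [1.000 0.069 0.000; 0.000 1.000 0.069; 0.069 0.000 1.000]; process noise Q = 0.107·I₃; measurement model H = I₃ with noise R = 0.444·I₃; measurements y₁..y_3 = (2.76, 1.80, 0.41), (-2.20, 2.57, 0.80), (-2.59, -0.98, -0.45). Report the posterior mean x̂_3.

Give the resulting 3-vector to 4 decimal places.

result = (-1.3081, 0.3301, 0.2268)

source (fourbar_fk): coupler pose = R=[0.9482 -0.3176 0.0000; 0.3176 0.9482 0.0000; 0.0000 0.0000 1.0000], t=(0.5627, 0.9101, 0.0000)
after S1 (triangulate): (-1.0930, -1.2347, 1.0864)
after S2 (kf_track): (-1.3081, 0.3301, 0.2268)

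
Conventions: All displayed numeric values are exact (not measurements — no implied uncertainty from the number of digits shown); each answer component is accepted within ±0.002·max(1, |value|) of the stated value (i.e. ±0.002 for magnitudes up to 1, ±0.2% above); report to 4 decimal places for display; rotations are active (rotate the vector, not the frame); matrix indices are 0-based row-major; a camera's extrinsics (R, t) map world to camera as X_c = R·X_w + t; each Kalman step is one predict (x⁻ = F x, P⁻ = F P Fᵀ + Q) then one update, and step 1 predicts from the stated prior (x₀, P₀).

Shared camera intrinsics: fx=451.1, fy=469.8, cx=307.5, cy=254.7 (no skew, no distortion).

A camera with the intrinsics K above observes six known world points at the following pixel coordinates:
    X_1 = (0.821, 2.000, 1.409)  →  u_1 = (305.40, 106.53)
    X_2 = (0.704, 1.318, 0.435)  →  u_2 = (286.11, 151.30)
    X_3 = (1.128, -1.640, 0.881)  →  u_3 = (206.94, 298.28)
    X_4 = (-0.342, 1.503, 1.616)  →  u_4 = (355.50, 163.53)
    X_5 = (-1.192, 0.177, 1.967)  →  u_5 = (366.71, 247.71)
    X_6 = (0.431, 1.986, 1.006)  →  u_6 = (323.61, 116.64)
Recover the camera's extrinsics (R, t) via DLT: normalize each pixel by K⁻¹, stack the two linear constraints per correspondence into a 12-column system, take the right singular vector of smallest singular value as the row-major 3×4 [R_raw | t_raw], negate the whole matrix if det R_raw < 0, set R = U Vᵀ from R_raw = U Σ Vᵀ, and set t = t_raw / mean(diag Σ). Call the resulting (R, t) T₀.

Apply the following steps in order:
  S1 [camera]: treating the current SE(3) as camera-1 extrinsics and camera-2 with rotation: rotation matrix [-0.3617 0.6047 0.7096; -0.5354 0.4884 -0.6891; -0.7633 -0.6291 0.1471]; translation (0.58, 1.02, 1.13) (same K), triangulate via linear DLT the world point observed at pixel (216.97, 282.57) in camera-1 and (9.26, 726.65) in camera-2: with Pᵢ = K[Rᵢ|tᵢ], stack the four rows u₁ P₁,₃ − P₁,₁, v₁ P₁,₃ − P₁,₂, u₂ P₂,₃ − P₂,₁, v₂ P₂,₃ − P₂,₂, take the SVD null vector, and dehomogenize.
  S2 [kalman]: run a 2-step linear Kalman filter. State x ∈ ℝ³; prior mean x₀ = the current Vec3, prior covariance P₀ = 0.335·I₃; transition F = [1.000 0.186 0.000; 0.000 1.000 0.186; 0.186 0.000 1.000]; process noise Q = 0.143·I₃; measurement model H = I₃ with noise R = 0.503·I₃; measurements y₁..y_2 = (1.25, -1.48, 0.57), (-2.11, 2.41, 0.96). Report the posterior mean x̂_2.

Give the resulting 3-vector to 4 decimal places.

source (pnp_recover): camera pose = R=[-0.9082 0.3973 0.1315; -0.4183 -0.8714 -0.2562; 0.0128 -0.2877 0.9576], t=(-0.2701, 0.0298, 6.8840)
after S1 (triangulate): (0.7686, -0.5687, -0.6865)
after S2 (kf_track): (-0.3403, 0.4054, 0.5406)

result = (-0.3403, 0.4054, 0.5406)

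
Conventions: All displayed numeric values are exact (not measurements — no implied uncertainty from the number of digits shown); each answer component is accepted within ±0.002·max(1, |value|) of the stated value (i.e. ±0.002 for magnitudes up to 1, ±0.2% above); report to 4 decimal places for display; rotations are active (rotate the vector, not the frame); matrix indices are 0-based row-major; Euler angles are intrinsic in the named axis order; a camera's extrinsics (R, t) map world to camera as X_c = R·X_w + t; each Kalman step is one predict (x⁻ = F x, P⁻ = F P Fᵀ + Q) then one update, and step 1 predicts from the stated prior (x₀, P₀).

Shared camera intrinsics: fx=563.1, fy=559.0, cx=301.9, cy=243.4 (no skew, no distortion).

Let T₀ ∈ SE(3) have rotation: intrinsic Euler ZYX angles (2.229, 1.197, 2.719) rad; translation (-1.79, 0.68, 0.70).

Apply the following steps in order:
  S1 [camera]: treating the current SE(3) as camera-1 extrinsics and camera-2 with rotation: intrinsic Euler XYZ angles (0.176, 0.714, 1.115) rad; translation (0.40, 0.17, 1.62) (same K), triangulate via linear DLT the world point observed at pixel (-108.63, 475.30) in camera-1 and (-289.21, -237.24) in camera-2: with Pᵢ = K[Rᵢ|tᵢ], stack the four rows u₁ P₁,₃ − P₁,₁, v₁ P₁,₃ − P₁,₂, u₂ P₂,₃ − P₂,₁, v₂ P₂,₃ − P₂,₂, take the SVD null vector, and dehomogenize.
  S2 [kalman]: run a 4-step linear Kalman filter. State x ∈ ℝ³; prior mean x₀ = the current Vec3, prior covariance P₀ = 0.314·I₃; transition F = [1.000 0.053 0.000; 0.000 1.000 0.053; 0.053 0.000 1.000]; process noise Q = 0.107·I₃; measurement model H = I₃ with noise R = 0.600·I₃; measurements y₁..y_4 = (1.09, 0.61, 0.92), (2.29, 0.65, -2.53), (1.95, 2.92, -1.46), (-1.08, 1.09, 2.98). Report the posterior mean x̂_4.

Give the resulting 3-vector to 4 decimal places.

result = (0.4116, 1.2897, 0.2622)

after S1 (triangulate): (-1.8176, 0.6194, -1.2143)
after S2 (kf_track): (0.4116, 1.2897, 0.2622)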